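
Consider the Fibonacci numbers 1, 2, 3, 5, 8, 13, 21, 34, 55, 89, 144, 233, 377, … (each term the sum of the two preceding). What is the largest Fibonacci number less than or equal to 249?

233 ≤ 249 < 377, so the largest Fibonacci number not exceeding 249 is 233.

233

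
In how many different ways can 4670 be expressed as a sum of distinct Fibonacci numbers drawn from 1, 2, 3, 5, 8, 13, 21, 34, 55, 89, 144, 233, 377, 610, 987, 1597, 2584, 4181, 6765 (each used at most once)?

36

4670 = 4181+377+89+21+2 = 4181+377+89+13+8+2 = 4181+377+55+34+21+2 = … (33 more), for 36 in all.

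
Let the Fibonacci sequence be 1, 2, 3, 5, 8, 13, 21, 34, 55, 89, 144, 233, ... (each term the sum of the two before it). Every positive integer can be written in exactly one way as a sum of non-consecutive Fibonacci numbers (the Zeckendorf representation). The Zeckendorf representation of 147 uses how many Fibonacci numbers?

2

largest Fibonacci ≤ 147 is 144; 147 − 144 = 3
largest Fibonacci ≤ 3 is 3; 3 − 3 = 0
147 = 144 + 3, which has 2 terms.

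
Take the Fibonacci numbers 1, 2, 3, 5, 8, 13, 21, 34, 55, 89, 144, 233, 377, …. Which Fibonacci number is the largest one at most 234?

233 ≤ 234 < 377, so the largest Fibonacci number not exceeding 234 is 233.

233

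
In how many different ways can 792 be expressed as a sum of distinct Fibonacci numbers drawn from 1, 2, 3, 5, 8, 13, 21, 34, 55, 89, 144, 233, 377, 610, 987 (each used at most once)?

Starting from the Zeckendorf form and repeatedly splitting a term F_k into F_{k−1} + F_{k−2} (when neither is already used) reaches every representation.
792 = 610+144+34+3+1 = 610+144+21+13+3+1 = 610+89+55+34+3+1 = 377+233+144+34+3+1 = … (8 more), for 12 in all.

12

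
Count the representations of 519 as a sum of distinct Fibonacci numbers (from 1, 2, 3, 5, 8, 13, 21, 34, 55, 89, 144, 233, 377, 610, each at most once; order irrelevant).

10

Each representation comes from the Zeckendorf form by replacing some F_k with F_{k−1} + F_{k−2} where possible.
519 = 377+89+34+13+5+1 = 377+89+34+13+3+2+1 = 233+144+89+34+13+5+1 = 377+89+34+8+5+3+2+1 = 233+144+89+34+13+3+2+1 = … (5 more), for 10 in all.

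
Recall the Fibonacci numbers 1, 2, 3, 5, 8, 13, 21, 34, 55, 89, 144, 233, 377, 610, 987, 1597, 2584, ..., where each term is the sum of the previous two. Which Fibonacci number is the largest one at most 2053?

1597

1597 ≤ 2053 < 2584, so the largest Fibonacci number not exceeding 2053 is 1597.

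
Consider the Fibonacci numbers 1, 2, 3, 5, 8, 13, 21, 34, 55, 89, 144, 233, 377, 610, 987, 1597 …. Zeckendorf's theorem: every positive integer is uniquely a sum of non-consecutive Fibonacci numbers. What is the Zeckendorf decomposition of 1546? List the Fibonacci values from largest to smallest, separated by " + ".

Repeatedly subtract the largest Fibonacci number that fits:
987 ≤ 1546 < 1597, so take 987; remainder 559
377 ≤ 559 < 610, so take 377; remainder 182
144 ≤ 182 < 233, so take 144; remainder 38
34 ≤ 38 < 55, so take 34; remainder 4
3 ≤ 4 < 5, so take 3; remainder 1
1 ≤ 1 < 2, so take 1; remainder 0
So 1546 = 987 + 377 + 144 + 34 + 3 + 1, with no two terms consecutive in the sequence.

987 + 377 + 144 + 34 + 3 + 1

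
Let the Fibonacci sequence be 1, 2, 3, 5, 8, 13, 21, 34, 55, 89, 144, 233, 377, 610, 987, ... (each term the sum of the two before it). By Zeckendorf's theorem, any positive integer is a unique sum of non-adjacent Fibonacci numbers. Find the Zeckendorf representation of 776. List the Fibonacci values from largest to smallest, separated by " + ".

610 + 144 + 21 + 1

Greedy algorithm:
776: greatest Fibonacci not exceeding it is 610, leaving 166
166: greatest Fibonacci not exceeding it is 144, leaving 22
22: greatest Fibonacci not exceeding it is 21, leaving 1
1: greatest Fibonacci not exceeding it is 1, leaving 0
So 776 = 610 + 144 + 21 + 1, with no two terms consecutive in the sequence.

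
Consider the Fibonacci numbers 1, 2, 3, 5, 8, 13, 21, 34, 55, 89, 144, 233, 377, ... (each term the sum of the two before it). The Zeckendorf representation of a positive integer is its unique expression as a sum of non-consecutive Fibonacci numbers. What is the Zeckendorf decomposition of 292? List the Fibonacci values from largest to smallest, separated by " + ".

233 + 55 + 3 + 1

Greedily peel off the largest Fibonacci term at each step:
subtract 233 from 292: 59 remains
subtract 55 from 59: 4 remains
subtract 3 from 4: 1 remains
subtract 1 from 1: 0 remains
So 292 = 233 + 55 + 3 + 1, with no two terms consecutive in the sequence.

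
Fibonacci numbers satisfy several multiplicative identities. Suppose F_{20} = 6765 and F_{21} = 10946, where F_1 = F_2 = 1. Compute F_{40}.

102334155

By the doubling identity F_{2k} = F_k(2F_{k+1} − F_k): F_{40} = 6765·(2·10946 − 6765) = 6765·15127 = 102334155.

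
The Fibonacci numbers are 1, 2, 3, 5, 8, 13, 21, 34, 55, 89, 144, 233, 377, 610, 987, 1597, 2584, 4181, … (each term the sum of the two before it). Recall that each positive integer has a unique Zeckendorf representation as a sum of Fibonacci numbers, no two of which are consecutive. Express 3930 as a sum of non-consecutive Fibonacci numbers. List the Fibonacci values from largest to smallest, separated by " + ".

Repeatedly subtract the largest Fibonacci number that fits:
3930 − 2584 = 1346
1346 − 987 = 359
359 − 233 = 126
126 − 89 = 37
37 − 34 = 3
3 − 3 = 0
So 3930 = 2584 + 987 + 233 + 89 + 34 + 3, with no two terms consecutive in the sequence.

2584 + 987 + 233 + 89 + 34 + 3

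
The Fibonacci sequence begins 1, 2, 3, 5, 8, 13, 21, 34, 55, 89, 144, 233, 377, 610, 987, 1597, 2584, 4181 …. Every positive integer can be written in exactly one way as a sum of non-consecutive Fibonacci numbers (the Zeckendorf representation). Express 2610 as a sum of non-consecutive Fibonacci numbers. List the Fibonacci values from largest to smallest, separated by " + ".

Greedy algorithm:
2610 − 2584 = 26
26 − 21 = 5
5 − 5 = 0
So 2610 = 2584 + 21 + 5, with no two terms consecutive in the sequence.

2584 + 21 + 5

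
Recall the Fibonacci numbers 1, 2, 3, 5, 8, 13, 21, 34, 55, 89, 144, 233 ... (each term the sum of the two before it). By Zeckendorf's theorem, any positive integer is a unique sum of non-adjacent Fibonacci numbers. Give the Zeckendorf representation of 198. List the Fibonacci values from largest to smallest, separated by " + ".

144 + 34 + 13 + 5 + 2

Greedy algorithm:
subtract 144 from 198: 54 remains
subtract 34 from 54: 20 remains
subtract 13 from 20: 7 remains
subtract 5 from 7: 2 remains
subtract 2 from 2: 0 remains
So 198 = 144 + 34 + 13 + 5 + 2, with no two terms consecutive in the sequence.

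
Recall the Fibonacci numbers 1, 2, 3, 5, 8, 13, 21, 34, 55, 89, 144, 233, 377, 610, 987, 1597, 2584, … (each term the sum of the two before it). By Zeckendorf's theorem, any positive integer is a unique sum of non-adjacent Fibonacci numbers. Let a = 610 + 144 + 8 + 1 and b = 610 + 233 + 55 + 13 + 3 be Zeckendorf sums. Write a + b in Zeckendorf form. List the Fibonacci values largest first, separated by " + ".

The two numbers are 763 and 914, so their sum is 1677.
largest Fibonacci ≤ 1677 is 1597; 1677 − 1597 = 80
largest Fibonacci ≤ 80 is 55; 80 − 55 = 25
largest Fibonacci ≤ 25 is 21; 25 − 21 = 4
largest Fibonacci ≤ 4 is 3; 4 − 3 = 1
largest Fibonacci ≤ 1 is 1; 1 − 1 = 0

1597 + 55 + 21 + 3 + 1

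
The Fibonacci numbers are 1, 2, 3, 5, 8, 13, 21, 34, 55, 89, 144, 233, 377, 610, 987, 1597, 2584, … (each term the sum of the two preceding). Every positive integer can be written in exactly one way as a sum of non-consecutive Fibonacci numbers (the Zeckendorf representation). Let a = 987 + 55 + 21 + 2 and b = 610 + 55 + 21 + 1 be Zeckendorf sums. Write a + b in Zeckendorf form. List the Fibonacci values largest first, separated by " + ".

The two numbers are 1065 and 687, so their sum is 1752.
Greedy algorithm:
1752 − 1597 = 155
155 − 144 = 11
11 − 8 = 3
3 − 3 = 0

1597 + 144 + 8 + 3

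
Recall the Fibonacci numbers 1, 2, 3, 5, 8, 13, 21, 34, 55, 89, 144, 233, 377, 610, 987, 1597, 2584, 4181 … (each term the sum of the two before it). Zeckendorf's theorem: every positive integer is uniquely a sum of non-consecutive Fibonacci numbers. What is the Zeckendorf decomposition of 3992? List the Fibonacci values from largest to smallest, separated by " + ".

Greedy algorithm:
3992: greatest Fibonacci not exceeding it is 2584, leaving 1408
1408: greatest Fibonacci not exceeding it is 987, leaving 421
421: greatest Fibonacci not exceeding it is 377, leaving 44
44: greatest Fibonacci not exceeding it is 34, leaving 10
10: greatest Fibonacci not exceeding it is 8, leaving 2
2: greatest Fibonacci not exceeding it is 2, leaving 0
So 3992 = 2584 + 987 + 377 + 34 + 8 + 2, with no two terms consecutive in the sequence.

2584 + 987 + 377 + 34 + 8 + 2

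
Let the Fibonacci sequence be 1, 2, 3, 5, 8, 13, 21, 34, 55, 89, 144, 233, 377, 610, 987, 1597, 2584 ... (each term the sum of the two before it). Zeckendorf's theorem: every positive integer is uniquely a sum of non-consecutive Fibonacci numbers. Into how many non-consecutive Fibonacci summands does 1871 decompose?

subtract 1597 from 1871: 274 remains
subtract 233 from 274: 41 remains
subtract 34 from 41: 7 remains
subtract 5 from 7: 2 remains
subtract 2 from 2: 0 remains
1871 = 1597 + 233 + 34 + 5 + 2, which has 5 terms.

5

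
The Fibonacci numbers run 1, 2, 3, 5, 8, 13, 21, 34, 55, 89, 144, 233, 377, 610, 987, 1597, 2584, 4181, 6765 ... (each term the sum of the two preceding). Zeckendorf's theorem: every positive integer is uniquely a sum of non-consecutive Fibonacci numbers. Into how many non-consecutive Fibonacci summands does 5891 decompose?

5

4181 ≤ 5891 < 6765, so take 4181; remainder 1710
1597 ≤ 1710 < 2584, so take 1597; remainder 113
89 ≤ 113 < 144, so take 89; remainder 24
21 ≤ 24 < 34, so take 21; remainder 3
3 ≤ 3 < 5, so take 3; remainder 0
5891 = 4181 + 1597 + 89 + 21 + 3, which has 5 terms.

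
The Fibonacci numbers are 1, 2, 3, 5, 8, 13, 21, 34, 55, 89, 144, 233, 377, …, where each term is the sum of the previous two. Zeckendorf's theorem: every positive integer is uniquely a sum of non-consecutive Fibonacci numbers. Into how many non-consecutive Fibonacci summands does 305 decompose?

5

Greedy algorithm:
largest Fibonacci ≤ 305 is 233; 305 − 233 = 72
largest Fibonacci ≤ 72 is 55; 72 − 55 = 17
largest Fibonacci ≤ 17 is 13; 17 − 13 = 4
largest Fibonacci ≤ 4 is 3; 4 − 3 = 1
largest Fibonacci ≤ 1 is 1; 1 − 1 = 0
305 = 233 + 55 + 13 + 3 + 1, which has 5 terms.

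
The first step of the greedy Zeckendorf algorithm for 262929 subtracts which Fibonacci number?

196418

196418 ≤ 262929 < 317811, so the largest Fibonacci number not exceeding 262929 is 196418.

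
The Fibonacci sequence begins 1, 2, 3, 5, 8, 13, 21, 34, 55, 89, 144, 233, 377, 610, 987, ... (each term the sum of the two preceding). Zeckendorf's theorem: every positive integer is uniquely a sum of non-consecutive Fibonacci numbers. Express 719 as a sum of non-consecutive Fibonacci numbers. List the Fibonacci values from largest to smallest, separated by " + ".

610 + 89 + 13 + 5 + 2

subtract 610 from 719: 109 remains
subtract 89 from 109: 20 remains
subtract 13 from 20: 7 remains
subtract 5 from 7: 2 remains
subtract 2 from 2: 0 remains
So 719 = 610 + 89 + 13 + 5 + 2, with no two terms consecutive in the sequence.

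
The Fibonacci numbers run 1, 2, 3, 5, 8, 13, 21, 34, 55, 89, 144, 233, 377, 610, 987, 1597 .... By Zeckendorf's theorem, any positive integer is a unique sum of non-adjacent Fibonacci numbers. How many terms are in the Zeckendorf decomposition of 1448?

take 987 (≤ 1448); 1448 − 987 = 461
take 377 (≤ 461); 461 − 377 = 84
take 55 (≤ 84); 84 − 55 = 29
take 21 (≤ 29); 29 − 21 = 8
take 8 (≤ 8); 8 − 8 = 0
1448 = 987 + 377 + 55 + 21 + 8, which has 5 terms.

5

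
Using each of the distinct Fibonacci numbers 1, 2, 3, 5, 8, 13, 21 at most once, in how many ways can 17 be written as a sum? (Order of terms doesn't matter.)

Each representation comes from the Zeckendorf form by replacing some F_k with F_{k−1} + F_{k−2} where possible.
17 = 13+3+1 = 8+5+3+1 — 2 representations.

2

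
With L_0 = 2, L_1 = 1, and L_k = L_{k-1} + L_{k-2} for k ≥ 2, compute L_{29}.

1149851

Iterating the recurrence up to L_{22} = 39603 and L_{21} = 24476:
L_{23} = L_{22} + L_{21} = 39603 + 24476 = 64079
L_{24} = L_{23} + L_{22} = 64079 + 39603 = 103682
L_{25} = L_{24} + L_{23} = 103682 + 64079 = 167761
L_{26} = L_{25} + L_{24} = 167761 + 103682 = 271443
L_{27} = L_{26} + L_{25} = 271443 + 167761 = 439204
L_{28} = L_{27} + L_{26} = 439204 + 271443 = 710647
L_{29} = L_{28} + L_{27} = 710647 + 439204 = 1149851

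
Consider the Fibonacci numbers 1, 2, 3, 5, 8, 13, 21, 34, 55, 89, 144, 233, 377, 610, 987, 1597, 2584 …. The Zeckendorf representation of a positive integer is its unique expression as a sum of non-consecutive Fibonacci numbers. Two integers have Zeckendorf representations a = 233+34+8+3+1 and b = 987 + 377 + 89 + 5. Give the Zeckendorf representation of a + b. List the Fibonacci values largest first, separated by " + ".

The two numbers are 279 and 1458, so their sum is 1737.
Greedy algorithm:
take 1597 (≤ 1737); 1737 − 1597 = 140
take 89 (≤ 140); 140 − 89 = 51
take 34 (≤ 51); 51 − 34 = 17
take 13 (≤ 17); 17 − 13 = 4
take 3 (≤ 4); 4 − 3 = 1
take 1 (≤ 1); 1 − 1 = 0

1597 + 89 + 34 + 13 + 3 + 1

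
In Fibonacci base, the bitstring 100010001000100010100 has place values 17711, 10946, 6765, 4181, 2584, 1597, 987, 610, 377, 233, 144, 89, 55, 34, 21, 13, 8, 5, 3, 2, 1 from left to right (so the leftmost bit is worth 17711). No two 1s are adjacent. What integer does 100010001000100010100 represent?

20738

Summing the place values of the 1 bits: 17711 + 2584 + 377 + 55 + 8 + 3 = 20738.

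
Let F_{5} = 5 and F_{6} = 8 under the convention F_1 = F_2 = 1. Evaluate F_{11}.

89

By F_{2k+1} = F_k² + F_{k+1}²: F_{11} = 5² + 8² = 25 + 64 = 89.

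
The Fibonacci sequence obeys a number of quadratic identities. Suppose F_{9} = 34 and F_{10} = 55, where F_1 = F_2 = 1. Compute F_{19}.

By F_{2k+1} = F_k² + F_{k+1}²: F_{19} = 34² + 55² = 1156 + 3025 = 4181.

4181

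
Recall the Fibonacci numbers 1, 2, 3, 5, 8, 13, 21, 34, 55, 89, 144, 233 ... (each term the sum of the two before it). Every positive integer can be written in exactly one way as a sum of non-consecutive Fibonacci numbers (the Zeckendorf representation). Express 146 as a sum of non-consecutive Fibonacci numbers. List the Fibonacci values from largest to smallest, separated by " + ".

144 + 2

Repeatedly subtract the largest Fibonacci number that fits:
subtract 144 from 146: 2 remains
subtract 2 from 2: 0 remains
So 146 = 144 + 2, with no two terms consecutive in the sequence.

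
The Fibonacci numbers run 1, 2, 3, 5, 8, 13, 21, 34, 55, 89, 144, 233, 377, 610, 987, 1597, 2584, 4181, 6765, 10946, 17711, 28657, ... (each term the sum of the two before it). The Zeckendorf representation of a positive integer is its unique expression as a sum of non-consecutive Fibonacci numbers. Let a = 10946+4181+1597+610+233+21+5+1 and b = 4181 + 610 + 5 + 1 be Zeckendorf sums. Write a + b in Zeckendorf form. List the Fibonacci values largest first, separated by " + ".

The two numbers are 17594 and 4797, so their sum is 22391.
largest Fibonacci ≤ 22391 is 17711; 22391 − 17711 = 4680
largest Fibonacci ≤ 4680 is 4181; 4680 − 4181 = 499
largest Fibonacci ≤ 499 is 377; 499 − 377 = 122
largest Fibonacci ≤ 122 is 89; 122 − 89 = 33
largest Fibonacci ≤ 33 is 21; 33 − 21 = 12
largest Fibonacci ≤ 12 is 8; 12 − 8 = 4
largest Fibonacci ≤ 4 is 3; 4 − 3 = 1
largest Fibonacci ≤ 1 is 1; 1 − 1 = 0

17711 + 4181 + 377 + 89 + 21 + 8 + 3 + 1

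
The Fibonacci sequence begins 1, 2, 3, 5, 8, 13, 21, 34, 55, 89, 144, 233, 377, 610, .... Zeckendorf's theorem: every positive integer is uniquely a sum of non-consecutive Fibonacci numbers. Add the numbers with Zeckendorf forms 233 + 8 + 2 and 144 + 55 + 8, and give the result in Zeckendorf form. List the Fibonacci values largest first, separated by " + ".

377 + 55 + 13 + 5

The two numbers are 243 and 207, so their sum is 450.
450 − 377 = 73
73 − 55 = 18
18 − 13 = 5
5 − 5 = 0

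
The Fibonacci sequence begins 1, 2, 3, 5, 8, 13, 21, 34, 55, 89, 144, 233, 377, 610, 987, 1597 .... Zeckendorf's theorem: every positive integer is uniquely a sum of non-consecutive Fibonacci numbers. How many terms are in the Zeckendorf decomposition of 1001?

987 ≤ 1001 < 1597, so take 987; remainder 14
13 ≤ 14 < 21, so take 13; remainder 1
1 ≤ 1 < 2, so take 1; remainder 0
1001 = 987 + 13 + 1, which has 3 terms.

3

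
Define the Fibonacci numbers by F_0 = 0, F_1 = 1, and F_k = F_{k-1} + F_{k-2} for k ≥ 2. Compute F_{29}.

514229

Iterating the recurrence up to F_{24} = 46368 and F_{23} = 28657:
F_{25} = F_{24} + F_{23} = 46368 + 28657 = 75025
F_{26} = F_{25} + F_{24} = 75025 + 46368 = 121393
F_{27} = F_{26} + F_{25} = 121393 + 75025 = 196418
F_{28} = F_{27} + F_{26} = 196418 + 121393 = 317811
F_{29} = F_{28} + F_{27} = 317811 + 196418 = 514229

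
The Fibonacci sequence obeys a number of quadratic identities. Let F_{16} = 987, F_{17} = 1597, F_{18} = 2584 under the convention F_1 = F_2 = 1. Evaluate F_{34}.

5702887

By the addition formula F_{m+n} = F_m F_{n+1} + F_{m−1} F_n with m=17, n=17: F_{34} = 1597·2584 + 987·1597 = 4126648 + 1576239 = 5702887.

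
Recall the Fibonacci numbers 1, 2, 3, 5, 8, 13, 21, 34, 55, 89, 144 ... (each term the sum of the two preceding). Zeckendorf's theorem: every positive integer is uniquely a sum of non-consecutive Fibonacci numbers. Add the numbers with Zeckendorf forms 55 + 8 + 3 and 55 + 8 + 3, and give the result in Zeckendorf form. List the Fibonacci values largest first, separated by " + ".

89 + 34 + 8 + 1

The two numbers are 66 and 66, so their sum is 132.
Greedy algorithm:
subtract 89 from 132: 43 remains
subtract 34 from 43: 9 remains
subtract 8 from 9: 1 remains
subtract 1 from 1: 0 remains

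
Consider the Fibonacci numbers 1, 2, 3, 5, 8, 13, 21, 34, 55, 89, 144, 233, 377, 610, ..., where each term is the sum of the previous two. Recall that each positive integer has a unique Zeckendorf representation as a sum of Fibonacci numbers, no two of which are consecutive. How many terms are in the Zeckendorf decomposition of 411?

Greedy algorithm:
411: greatest Fibonacci not exceeding it is 377, leaving 34
34: greatest Fibonacci not exceeding it is 34, leaving 0
411 = 377 + 34, which has 2 terms.

2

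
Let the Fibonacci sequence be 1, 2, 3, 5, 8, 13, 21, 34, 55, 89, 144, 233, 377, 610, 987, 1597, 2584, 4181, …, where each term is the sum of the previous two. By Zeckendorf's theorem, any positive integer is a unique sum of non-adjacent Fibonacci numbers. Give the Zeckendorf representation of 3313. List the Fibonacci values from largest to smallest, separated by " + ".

subtract 2584 from 3313: 729 remains
subtract 610 from 729: 119 remains
subtract 89 from 119: 30 remains
subtract 21 from 30: 9 remains
subtract 8 from 9: 1 remains
subtract 1 from 1: 0 remains
So 3313 = 2584 + 610 + 89 + 21 + 8 + 1, with no two terms consecutive in the sequence.

2584 + 610 + 89 + 21 + 8 + 1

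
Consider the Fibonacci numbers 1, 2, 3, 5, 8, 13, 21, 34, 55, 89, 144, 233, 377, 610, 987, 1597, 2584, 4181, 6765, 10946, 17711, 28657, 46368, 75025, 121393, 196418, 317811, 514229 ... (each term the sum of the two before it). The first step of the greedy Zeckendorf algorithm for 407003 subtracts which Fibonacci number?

317811 ≤ 407003 < 514229, so the largest Fibonacci number not exceeding 407003 is 317811.

317811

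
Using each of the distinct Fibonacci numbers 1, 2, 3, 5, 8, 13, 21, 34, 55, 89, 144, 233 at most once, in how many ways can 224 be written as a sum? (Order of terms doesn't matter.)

4

Starting from the Zeckendorf form and repeatedly splitting a term F_k into F_{k−1} + F_{k−2} (when neither is already used) reaches every representation.
224 = 144+55+21+3+1 = 144+55+13+8+3+1 = 144+34+21+13+8+3+1 = 89+55+34+21+13+8+3+1 — 4 representations.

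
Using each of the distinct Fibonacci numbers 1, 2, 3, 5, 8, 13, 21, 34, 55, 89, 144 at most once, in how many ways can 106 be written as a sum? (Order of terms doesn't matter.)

Each representation comes from the Zeckendorf form by replacing some F_k with F_{k−1} + F_{k−2} where possible.
106 = 89+13+3+1 = 89+8+5+3+1 = 55+34+13+3+1 = … (2 more), for 5 in all.

5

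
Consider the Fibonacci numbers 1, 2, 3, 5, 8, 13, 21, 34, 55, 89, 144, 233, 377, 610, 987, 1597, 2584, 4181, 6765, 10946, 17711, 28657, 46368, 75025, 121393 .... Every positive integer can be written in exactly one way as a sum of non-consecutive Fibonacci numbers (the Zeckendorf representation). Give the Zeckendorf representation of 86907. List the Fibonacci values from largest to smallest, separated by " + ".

Greedy algorithm:
largest Fibonacci ≤ 86907 is 75025; 86907 − 75025 = 11882
largest Fibonacci ≤ 11882 is 10946; 11882 − 10946 = 936
largest Fibonacci ≤ 936 is 610; 936 − 610 = 326
largest Fibonacci ≤ 326 is 233; 326 − 233 = 93
largest Fibonacci ≤ 93 is 89; 93 − 89 = 4
largest Fibonacci ≤ 4 is 3; 4 − 3 = 1
largest Fibonacci ≤ 1 is 1; 1 − 1 = 0
So 86907 = 75025 + 10946 + 610 + 233 + 89 + 3 + 1, with no two terms consecutive in the sequence.

75025 + 10946 + 610 + 233 + 89 + 3 + 1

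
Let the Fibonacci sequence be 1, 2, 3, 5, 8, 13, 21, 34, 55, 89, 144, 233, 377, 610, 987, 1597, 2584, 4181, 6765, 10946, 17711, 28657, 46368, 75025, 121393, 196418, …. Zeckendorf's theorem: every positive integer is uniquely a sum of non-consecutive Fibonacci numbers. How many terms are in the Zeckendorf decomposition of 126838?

subtract 121393 from 126838: 5445 remains
subtract 4181 from 5445: 1264 remains
subtract 987 from 1264: 277 remains
subtract 233 from 277: 44 remains
subtract 34 from 44: 10 remains
subtract 8 from 10: 2 remains
subtract 2 from 2: 0 remains
126838 = 121393 + 4181 + 987 + 233 + 34 + 8 + 2, which has 7 terms.

7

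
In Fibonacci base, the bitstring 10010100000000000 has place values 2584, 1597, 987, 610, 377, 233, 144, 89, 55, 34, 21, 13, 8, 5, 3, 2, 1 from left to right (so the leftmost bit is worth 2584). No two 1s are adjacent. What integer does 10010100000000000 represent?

Summing the place values of the 1 bits: 2584 + 610 + 233 = 3427.

3427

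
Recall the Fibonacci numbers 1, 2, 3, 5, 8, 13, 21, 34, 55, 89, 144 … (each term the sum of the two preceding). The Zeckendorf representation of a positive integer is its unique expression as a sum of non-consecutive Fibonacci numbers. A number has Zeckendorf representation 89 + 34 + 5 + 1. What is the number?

89 + 34 + 5 + 1 = 129.

129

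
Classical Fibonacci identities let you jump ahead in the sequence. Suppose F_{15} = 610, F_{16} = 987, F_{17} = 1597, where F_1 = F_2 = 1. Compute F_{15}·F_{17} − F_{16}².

1

610·1597 − 987² = 974170 − 974169 = 1. (Cassini's identity: F_{k−1}F_{k+1} − F_k² = (−1)^k.)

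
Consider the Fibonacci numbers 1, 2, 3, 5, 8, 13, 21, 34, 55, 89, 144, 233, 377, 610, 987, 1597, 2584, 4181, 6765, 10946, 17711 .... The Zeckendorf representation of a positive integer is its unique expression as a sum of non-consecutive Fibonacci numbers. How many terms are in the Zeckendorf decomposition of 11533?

Greedy algorithm:
largest Fibonacci ≤ 11533 is 10946; 11533 − 10946 = 587
largest Fibonacci ≤ 587 is 377; 587 − 377 = 210
largest Fibonacci ≤ 210 is 144; 210 − 144 = 66
largest Fibonacci ≤ 66 is 55; 66 − 55 = 11
largest Fibonacci ≤ 11 is 8; 11 − 8 = 3
largest Fibonacci ≤ 3 is 3; 3 − 3 = 0
11533 = 10946 + 377 + 144 + 55 + 8 + 3, which has 6 terms.

6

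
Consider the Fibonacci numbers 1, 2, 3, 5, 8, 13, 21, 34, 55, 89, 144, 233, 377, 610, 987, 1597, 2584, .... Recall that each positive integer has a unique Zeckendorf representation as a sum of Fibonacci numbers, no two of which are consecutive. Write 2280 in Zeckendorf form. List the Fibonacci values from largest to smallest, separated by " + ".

1597 + 610 + 55 + 13 + 5

subtract 1597 from 2280: 683 remains
subtract 610 from 683: 73 remains
subtract 55 from 73: 18 remains
subtract 13 from 18: 5 remains
subtract 5 from 5: 0 remains
So 2280 = 1597 + 610 + 55 + 13 + 5, with no two terms consecutive in the sequence.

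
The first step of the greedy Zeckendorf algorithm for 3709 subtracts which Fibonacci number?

2584

2584 ≤ 3709 < 4181, so the largest Fibonacci number not exceeding 3709 is 2584.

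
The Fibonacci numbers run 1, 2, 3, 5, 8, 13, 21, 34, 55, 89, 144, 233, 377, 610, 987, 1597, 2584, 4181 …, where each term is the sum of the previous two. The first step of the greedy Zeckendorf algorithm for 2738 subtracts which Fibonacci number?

2584 ≤ 2738 < 4181, so the largest Fibonacci number not exceeding 2738 is 2584.

2584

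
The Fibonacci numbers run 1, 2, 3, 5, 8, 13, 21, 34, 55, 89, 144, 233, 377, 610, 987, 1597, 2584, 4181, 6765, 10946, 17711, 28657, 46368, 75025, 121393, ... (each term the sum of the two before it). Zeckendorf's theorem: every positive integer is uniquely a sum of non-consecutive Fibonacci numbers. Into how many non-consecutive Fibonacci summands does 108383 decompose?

108383: greatest Fibonacci not exceeding it is 75025, leaving 33358
33358: greatest Fibonacci not exceeding it is 28657, leaving 4701
4701: greatest Fibonacci not exceeding it is 4181, leaving 520
520: greatest Fibonacci not exceeding it is 377, leaving 143
143: greatest Fibonacci not exceeding it is 89, leaving 54
54: greatest Fibonacci not exceeding it is 34, leaving 20
20: greatest Fibonacci not exceeding it is 13, leaving 7
7: greatest Fibonacci not exceeding it is 5, leaving 2
2: greatest Fibonacci not exceeding it is 2, leaving 0
108383 = 75025 + 28657 + 4181 + 377 + 89 + 34 + 13 + 5 + 2, which has 9 terms.

9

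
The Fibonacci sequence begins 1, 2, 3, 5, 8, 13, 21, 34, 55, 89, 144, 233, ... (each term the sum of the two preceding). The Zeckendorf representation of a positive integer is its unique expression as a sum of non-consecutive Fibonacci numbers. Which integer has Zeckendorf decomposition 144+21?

144+21 = 165.

165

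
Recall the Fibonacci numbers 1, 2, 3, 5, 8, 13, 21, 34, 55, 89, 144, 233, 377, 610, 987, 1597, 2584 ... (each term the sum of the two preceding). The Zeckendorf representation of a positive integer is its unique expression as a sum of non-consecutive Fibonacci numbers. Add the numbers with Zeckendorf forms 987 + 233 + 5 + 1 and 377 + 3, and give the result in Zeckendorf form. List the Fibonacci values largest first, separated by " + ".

1597 + 8 + 1

The two numbers are 1226 and 380, so their sum is 1606.
largest Fibonacci ≤ 1606 is 1597; 1606 − 1597 = 9
largest Fibonacci ≤ 9 is 8; 9 − 8 = 1
largest Fibonacci ≤ 1 is 1; 1 − 1 = 0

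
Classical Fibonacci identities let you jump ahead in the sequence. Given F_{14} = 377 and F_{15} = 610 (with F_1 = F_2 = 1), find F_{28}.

317811

By the doubling identity F_{2k} = F_k(2F_{k+1} − F_k): F_{28} = 377·(2·610 − 377) = 377·843 = 317811.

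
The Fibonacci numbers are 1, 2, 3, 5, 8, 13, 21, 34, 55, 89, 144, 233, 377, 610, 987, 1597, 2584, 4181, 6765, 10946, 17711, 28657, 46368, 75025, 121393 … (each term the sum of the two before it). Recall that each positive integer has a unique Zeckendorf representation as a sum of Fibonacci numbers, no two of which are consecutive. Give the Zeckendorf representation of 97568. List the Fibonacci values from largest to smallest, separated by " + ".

97568 − 75025 = 22543
22543 − 17711 = 4832
4832 − 4181 = 651
651 − 610 = 41
41 − 34 = 7
7 − 5 = 2
2 − 2 = 0
So 97568 = 75025 + 17711 + 4181 + 610 + 34 + 5 + 2, with no two terms consecutive in the sequence.

75025 + 17711 + 4181 + 610 + 34 + 5 + 2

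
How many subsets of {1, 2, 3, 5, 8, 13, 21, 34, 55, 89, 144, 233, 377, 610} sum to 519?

10

519 = 377+89+34+13+5+1 = 377+89+34+13+3+2+1 = 233+144+89+34+13+5+1 = … (7 more), for 10 in all.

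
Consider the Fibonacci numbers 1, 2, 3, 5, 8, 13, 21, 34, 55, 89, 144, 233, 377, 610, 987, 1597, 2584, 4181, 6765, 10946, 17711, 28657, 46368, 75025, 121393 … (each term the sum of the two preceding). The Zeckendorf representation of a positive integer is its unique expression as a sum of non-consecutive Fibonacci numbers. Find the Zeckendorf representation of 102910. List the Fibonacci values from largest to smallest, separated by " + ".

75025 + 17711 + 6765 + 2584 + 610 + 144 + 55 + 13 + 3

102910 − 75025 = 27885
27885 − 17711 = 10174
10174 − 6765 = 3409
3409 − 2584 = 825
825 − 610 = 215
215 − 144 = 71
71 − 55 = 16
16 − 13 = 3
3 − 3 = 0
So 102910 = 75025 + 17711 + 6765 + 2584 + 610 + 144 + 55 + 13 + 3, with no two terms consecutive in the sequence.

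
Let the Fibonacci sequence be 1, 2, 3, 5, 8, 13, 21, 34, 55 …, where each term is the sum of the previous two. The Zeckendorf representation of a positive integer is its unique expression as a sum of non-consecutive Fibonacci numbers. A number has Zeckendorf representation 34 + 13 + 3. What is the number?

34 + 13 + 3 = 50.

50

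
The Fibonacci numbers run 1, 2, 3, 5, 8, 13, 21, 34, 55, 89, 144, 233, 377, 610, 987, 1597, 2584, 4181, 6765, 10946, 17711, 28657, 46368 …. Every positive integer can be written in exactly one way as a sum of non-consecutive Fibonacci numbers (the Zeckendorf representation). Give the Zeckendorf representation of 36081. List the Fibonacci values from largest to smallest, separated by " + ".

28657 + 6765 + 610 + 34 + 13 + 2

36081 − 28657 = 7424
7424 − 6765 = 659
659 − 610 = 49
49 − 34 = 15
15 − 13 = 2
2 − 2 = 0
So 36081 = 28657 + 6765 + 610 + 34 + 13 + 2, with no two terms consecutive in the sequence.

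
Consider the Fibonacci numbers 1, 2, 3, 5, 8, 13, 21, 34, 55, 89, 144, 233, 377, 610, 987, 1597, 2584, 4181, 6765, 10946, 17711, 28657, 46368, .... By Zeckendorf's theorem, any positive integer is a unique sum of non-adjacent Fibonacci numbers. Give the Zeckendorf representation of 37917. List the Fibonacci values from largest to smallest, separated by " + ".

28657 + 6765 + 1597 + 610 + 233 + 55

Greedy algorithm:
subtract 28657 from 37917: 9260 remains
subtract 6765 from 9260: 2495 remains
subtract 1597 from 2495: 898 remains
subtract 610 from 898: 288 remains
subtract 233 from 288: 55 remains
subtract 55 from 55: 0 remains
So 37917 = 28657 + 6765 + 1597 + 610 + 233 + 55, with no two terms consecutive in the sequence.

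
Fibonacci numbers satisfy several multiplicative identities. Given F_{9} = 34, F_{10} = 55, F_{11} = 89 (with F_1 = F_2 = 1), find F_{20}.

6765

By the addition formula F_{m+n} = F_m F_{n+1} + F_{m−1} F_n with m=10, n=10: F_{20} = 55·89 + 34·55 = 4895 + 1870 = 6765.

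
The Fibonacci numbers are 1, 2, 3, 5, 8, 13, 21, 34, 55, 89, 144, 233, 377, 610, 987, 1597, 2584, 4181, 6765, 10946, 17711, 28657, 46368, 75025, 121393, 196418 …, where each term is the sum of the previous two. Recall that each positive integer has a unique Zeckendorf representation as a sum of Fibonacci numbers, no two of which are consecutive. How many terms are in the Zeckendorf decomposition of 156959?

4

largest Fibonacci ≤ 156959 is 121393; 156959 − 121393 = 35566
largest Fibonacci ≤ 35566 is 28657; 35566 − 28657 = 6909
largest Fibonacci ≤ 6909 is 6765; 6909 − 6765 = 144
largest Fibonacci ≤ 144 is 144; 144 − 144 = 0
156959 = 121393 + 28657 + 6765 + 144, which has 4 terms.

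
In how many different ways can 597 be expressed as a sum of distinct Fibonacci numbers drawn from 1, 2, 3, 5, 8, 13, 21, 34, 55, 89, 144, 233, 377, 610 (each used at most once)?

Starting from the Zeckendorf form and repeatedly splitting a term F_k into F_{k−1} + F_{k−2} (when neither is already used) reaches every representation.
597 = 377+144+55+21 = 377+144+55+13+8 = 377+144+55+13+5+3 = 377+144+34+21+13+8 = … (9 more), for 13 in all.

13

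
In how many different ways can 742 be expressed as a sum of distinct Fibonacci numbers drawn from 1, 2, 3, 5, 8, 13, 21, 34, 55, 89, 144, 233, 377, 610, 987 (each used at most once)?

742 = 610+89+34+8+1 = 610+89+34+5+3+1 = 610+89+21+13+8+1 = … (11 more), for 14 in all.

14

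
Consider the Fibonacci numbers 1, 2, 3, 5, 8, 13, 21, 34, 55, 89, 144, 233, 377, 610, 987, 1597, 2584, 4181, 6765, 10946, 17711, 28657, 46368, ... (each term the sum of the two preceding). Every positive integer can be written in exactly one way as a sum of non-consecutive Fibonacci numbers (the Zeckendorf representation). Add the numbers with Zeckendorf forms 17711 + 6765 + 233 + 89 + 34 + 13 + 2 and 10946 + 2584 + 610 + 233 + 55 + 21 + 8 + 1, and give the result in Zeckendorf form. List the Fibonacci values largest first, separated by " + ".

The two numbers are 24847 and 14458, so their sum is 39305.
subtract 28657 from 39305: 10648 remains
subtract 6765 from 10648: 3883 remains
subtract 2584 from 3883: 1299 remains
subtract 987 from 1299: 312 remains
subtract 233 from 312: 79 remains
subtract 55 from 79: 24 remains
subtract 21 from 24: 3 remains
subtract 3 from 3: 0 remains

28657 + 6765 + 2584 + 987 + 233 + 55 + 21 + 3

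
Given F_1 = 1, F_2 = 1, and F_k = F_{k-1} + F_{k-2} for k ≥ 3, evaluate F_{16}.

987

Iterating the recurrence up to F_{9} = 34 and F_{8} = 21:
F_{10} = F_{9} + F_{8} = 34 + 21 = 55
F_{11} = F_{10} + F_{9} = 55 + 34 = 89
F_{12} = F_{11} + F_{10} = 89 + 55 = 144
F_{13} = F_{12} + F_{11} = 144 + 89 = 233
F_{14} = F_{13} + F_{12} = 233 + 144 = 377
F_{15} = F_{14} + F_{13} = 377 + 233 = 610
F_{16} = F_{15} + F_{14} = 610 + 377 = 987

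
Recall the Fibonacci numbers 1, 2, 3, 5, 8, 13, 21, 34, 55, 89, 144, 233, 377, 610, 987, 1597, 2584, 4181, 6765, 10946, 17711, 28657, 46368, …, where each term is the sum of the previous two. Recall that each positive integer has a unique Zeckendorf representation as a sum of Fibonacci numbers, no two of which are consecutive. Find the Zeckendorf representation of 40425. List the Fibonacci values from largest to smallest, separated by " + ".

28657 + 10946 + 610 + 144 + 55 + 13

largest Fibonacci ≤ 40425 is 28657; 40425 − 28657 = 11768
largest Fibonacci ≤ 11768 is 10946; 11768 − 10946 = 822
largest Fibonacci ≤ 822 is 610; 822 − 610 = 212
largest Fibonacci ≤ 212 is 144; 212 − 144 = 68
largest Fibonacci ≤ 68 is 55; 68 − 55 = 13
largest Fibonacci ≤ 13 is 13; 13 − 13 = 0
So 40425 = 28657 + 10946 + 610 + 144 + 55 + 13, with no two terms consecutive in the sequence.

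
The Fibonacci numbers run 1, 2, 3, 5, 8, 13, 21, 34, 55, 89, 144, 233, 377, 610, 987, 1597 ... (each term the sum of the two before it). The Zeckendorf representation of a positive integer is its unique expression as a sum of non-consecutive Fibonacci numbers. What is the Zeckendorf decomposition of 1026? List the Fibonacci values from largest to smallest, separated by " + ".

Repeatedly subtract the largest Fibonacci number that fits:
1026 − 987 = 39
39 − 34 = 5
5 − 5 = 0
So 1026 = 987 + 34 + 5, with no two terms consecutive in the sequence.

987 + 34 + 5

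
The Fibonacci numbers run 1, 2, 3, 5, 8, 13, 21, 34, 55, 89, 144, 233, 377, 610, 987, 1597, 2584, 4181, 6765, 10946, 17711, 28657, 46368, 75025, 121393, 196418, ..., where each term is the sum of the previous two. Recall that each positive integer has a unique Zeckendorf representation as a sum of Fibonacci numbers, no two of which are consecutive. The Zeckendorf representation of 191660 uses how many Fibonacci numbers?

10

Greedy algorithm:
subtract 121393 from 191660: 70267 remains
subtract 46368 from 70267: 23899 remains
subtract 17711 from 23899: 6188 remains
subtract 4181 from 6188: 2007 remains
subtract 1597 from 2007: 410 remains
subtract 377 from 410: 33 remains
subtract 21 from 33: 12 remains
subtract 8 from 12: 4 remains
subtract 3 from 4: 1 remains
subtract 1 from 1: 0 remains
191660 = 121393 + 46368 + 17711 + 4181 + 1597 + 377 + 21 + 8 + 3 + 1, which has 10 terms.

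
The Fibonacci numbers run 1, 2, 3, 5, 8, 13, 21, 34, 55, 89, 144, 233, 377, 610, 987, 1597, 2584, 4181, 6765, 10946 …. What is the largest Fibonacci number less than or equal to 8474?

6765

6765 ≤ 8474 < 10946, so the largest Fibonacci number not exceeding 8474 is 6765.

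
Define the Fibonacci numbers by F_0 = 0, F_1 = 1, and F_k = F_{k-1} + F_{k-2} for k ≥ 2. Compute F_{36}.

14930352

Iterating the recurrence up to F_{29} = 514229 and F_{28} = 317811:
F_{30} = F_{29} + F_{28} = 514229 + 317811 = 832040
F_{31} = F_{30} + F_{29} = 832040 + 514229 = 1346269
F_{32} = F_{31} + F_{30} = 1346269 + 832040 = 2178309
F_{33} = F_{32} + F_{31} = 2178309 + 1346269 = 3524578
F_{34} = F_{33} + F_{32} = 3524578 + 2178309 = 5702887
F_{35} = F_{34} + F_{33} = 5702887 + 3524578 = 9227465
F_{36} = F_{35} + F_{34} = 9227465 + 5702887 = 14930352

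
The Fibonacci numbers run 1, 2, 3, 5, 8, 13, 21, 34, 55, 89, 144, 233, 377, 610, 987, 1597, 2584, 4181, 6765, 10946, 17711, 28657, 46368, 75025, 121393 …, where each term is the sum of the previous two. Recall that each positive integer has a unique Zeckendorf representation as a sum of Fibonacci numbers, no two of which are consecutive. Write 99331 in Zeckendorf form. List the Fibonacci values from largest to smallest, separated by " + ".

75025 + 17711 + 4181 + 1597 + 610 + 144 + 55 + 8

Repeatedly subtract the largest Fibonacci number that fits:
99331 − 75025 = 24306
24306 − 17711 = 6595
6595 − 4181 = 2414
2414 − 1597 = 817
817 − 610 = 207
207 − 144 = 63
63 − 55 = 8
8 − 8 = 0
So 99331 = 75025 + 17711 + 4181 + 1597 + 610 + 144 + 55 + 8, with no two terms consecutive in the sequence.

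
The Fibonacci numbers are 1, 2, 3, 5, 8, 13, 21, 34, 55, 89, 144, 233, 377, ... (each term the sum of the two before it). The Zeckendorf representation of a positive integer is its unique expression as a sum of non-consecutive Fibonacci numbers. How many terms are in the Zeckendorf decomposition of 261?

4

261 − 233 = 28
28 − 21 = 7
7 − 5 = 2
2 − 2 = 0
261 = 233 + 21 + 5 + 2, which has 4 terms.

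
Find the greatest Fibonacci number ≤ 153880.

121393

121393 ≤ 153880 < 196418, so the largest Fibonacci number not exceeding 153880 is 121393.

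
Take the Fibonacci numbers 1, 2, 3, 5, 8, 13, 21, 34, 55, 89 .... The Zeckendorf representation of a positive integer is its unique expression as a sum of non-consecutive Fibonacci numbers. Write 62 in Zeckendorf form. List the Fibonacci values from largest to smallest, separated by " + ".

55 + 5 + 2

62: greatest Fibonacci not exceeding it is 55, leaving 7
7: greatest Fibonacci not exceeding it is 5, leaving 2
2: greatest Fibonacci not exceeding it is 2, leaving 0
So 62 = 55 + 5 + 2, with no two terms consecutive in the sequence.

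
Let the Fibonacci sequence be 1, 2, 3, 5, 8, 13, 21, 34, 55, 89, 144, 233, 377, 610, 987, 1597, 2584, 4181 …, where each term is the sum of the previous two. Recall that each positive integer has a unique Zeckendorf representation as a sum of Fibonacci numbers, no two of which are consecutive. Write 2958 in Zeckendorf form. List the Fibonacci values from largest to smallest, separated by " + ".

Greedy algorithm:
largest Fibonacci ≤ 2958 is 2584; 2958 − 2584 = 374
largest Fibonacci ≤ 374 is 233; 374 − 233 = 141
largest Fibonacci ≤ 141 is 89; 141 − 89 = 52
largest Fibonacci ≤ 52 is 34; 52 − 34 = 18
largest Fibonacci ≤ 18 is 13; 18 − 13 = 5
largest Fibonacci ≤ 5 is 5; 5 − 5 = 0
So 2958 = 2584 + 233 + 89 + 34 + 13 + 5, with no two terms consecutive in the sequence.

2584 + 233 + 89 + 34 + 13 + 5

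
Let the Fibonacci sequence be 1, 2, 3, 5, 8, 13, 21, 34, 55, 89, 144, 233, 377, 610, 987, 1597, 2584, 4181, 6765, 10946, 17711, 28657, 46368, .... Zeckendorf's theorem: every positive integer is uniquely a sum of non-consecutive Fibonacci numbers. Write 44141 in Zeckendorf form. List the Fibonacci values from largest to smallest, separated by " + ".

28657 + 10946 + 4181 + 233 + 89 + 34 + 1

Repeatedly subtract the largest Fibonacci number that fits:
subtract 28657 from 44141: 15484 remains
subtract 10946 from 15484: 4538 remains
subtract 4181 from 4538: 357 remains
subtract 233 from 357: 124 remains
subtract 89 from 124: 35 remains
subtract 34 from 35: 1 remains
subtract 1 from 1: 0 remains
So 44141 = 28657 + 10946 + 4181 + 233 + 89 + 34 + 1, with no two terms consecutive in the sequence.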